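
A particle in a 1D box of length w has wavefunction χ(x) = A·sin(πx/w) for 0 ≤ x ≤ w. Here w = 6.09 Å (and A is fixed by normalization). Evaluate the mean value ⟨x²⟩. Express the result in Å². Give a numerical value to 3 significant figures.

By definition ⟨x²⟩ = ∫ x^2 |χ(x)|² dx.
Evaluating both integrals, ⟨x²⟩ = -w^2/(2·π^2) + w^2/3.
With w = 6.09, ⟨x^2⟩ = 10.48.

⟨x^2⟩ ≈ 10.5 Å^2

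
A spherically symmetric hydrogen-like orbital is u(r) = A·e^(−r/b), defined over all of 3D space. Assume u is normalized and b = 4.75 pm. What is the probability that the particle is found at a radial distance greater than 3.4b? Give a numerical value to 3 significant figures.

P ≈ 0.0344

Integrate the radial probability density 4πr²|u|² over r > 3.4b.
A² is fixed by ∫₀^∞ 4πr²|u|² dr = 1, i.e. A² = (π·b^3)^(−1).
Let t = r/b; then A², 4π and the length scale all cancel, so P = ∫_{3.4}^{∞} t^2·e^(-2·t) dt ÷ ∫_{0}^{∞} t^2·e^(-2·t) dt.
With ∫ t^2·e^(-2·t) dt = -(2·t^2 + 2·t + 1)·e^(-2·t)/4 + C, the region integral is 773·e^(-34/5)/100 and the full one is 1/4.
Taking the ratio yields P = 0.03444.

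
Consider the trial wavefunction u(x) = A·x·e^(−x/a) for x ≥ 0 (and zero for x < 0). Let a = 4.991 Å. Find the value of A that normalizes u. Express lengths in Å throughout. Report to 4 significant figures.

A ≈ 0.1794 Å^(-3/2)

Require ∫ |u|² dx = 1 over the whole domain.
∫|u|² dx = A²·(a^3/4).
Substituting a = 4.991 gives A² = 0.032173, so A = 0.17937.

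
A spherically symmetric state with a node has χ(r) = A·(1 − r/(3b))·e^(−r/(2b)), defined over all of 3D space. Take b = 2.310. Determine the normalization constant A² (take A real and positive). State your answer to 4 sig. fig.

A^2 ≈ 0.009684

Normalization requires ∫|χ|² 4πr² dr = 1, integrated from 0 to ∞.
(Spherical symmetry: dV = 4πr² dr.)
∫|χ|² 4πr² dr = A²·(8·π·b^3/3).
Substituting b = 2.310 gives A² = 0.0096838, so A = 0.098406.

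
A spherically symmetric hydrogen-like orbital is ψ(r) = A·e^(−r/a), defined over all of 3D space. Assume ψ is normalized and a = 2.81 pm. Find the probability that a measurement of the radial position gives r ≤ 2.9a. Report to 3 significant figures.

P ≈ 0.928

With dV = 4πr²dr, the probability is ∫|ψ|² dV over r ≤ 2.9a.
A² is fixed by ∫₀^∞ 4πr²|ψ|² dr = 1, i.e. A² = (π·a^3)^(−1).
Substituting u = r/a, A², 4π and the length scale all cancel in the ratio: P = ∫_{0}^{2.9} u^2·e^(-2·u) du / ∫_{0}^{∞} u^2·e^(-2·u) du.
An antiderivative of u^2·e^(-2·u) is -(2·u^2 + 2·u + 1)·e^(-2·u)/4; evaluating from 0 to 2.9 gives 1/4 - 1181·e^(-29/5)/200, while the full integral is 1/4.
The region integral divided by the full integral gives P = 0.9285.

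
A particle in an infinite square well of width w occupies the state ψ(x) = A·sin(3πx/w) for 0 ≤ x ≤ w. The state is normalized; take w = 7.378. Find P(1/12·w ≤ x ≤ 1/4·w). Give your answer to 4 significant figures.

P ≈ 0.2728

The probability is P = ∫ |ψ|² dx over [1/12·w, 1/4·w].
The normalization integral ∫|ψ|²dx over the whole domain equals w/2·A², and A² cancels in the ratio.
Let u = x/w; then A² and the length scale cancel, so P = ∫_{1/12}^{1/4} sin(3·π·u)^2 du ÷ ∫_{0}^{1} sin(3·π·u)^2 du.
Using ∫ sin(3·π·u)^2 du = u/2 - sin(6·π·u)/(12·π), the numerator is 1/(6·π) + 1/12 and the denominator is 1/2.
The result is P = (2 + π)/(6·π).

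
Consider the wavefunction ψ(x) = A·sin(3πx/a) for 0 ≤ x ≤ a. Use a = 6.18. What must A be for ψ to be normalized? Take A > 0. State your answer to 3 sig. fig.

Normalization requires ∫|ψ|² dx = 1, integrated from 0 to a.
Using sin²θ = (1 − cos 2θ)/2, carrying out the integral gives A² · a/2.
Setting this equal to 1 gives A² = 1/(a/2).
With a = 6.18: A² = 0.3236 and A = 0.5689.

A ≈ 0.569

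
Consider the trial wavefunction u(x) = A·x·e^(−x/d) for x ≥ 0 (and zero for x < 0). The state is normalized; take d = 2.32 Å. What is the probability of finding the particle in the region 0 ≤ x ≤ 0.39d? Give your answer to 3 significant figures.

P ≈ 0.0446

|u|² is the probability density, so P = ∫_{0}^{0.39d} |u|² dx.
The normalization integral ∫|u|²dx over the whole domain equals d^3/4·A², and A² cancels in the ratio.
Let t = x/d; then A² and the length scale cancel, so P = ∫_{0}^{0.39} t^2·e^(-2·t) dt ÷ ∫_{0}^{∞} t^2·e^(-2·t) dt.
With ∫ t^2·e^(-2·t) dt = -(2·t^2 + 2·t + 1)·e^(-2·t)/4 + C, the region integral is ≈ 0.011148 and the full one is 1/4.
The result is P = 0.04459.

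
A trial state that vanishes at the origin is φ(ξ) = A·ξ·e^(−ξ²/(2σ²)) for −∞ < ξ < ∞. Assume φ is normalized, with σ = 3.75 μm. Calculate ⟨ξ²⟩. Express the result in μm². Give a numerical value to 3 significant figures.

The expectation value is the |φ|²-weighted average of ξ^2: ∫ ξ^2|φ|² dξ.
Using the Gaussian integral ∫_{−∞}^{∞} e^(−αξ²) dξ = √(π/α), the ratio of the moment integral to the normalization integral gives ⟨ξ²⟩ = 3·σ^2/2.
With σ = 3.75, ⟨ξ^2⟩ = 21.09.

⟨ξ^2⟩ ≈ 21.1 μm^2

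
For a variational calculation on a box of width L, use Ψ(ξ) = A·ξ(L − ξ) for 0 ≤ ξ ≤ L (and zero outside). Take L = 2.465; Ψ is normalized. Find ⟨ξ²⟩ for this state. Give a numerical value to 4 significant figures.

⟨ξ^2⟩ ≈ 1.736

The expectation value is the |Ψ|²-weighted average of ξ^2: ∫ ξ^2|Ψ|² dξ.
The ratio of the moment integral to the normalization integral gives ⟨ξ²⟩ = 2·L^2/7.
Putting L = 2.465 gives 1.7361.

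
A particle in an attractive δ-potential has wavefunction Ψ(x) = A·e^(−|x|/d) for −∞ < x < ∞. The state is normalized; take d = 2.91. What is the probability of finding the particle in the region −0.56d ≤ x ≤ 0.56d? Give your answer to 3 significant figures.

P ≈ 0.674

P = ∫_{−0.56d}^{0.56d} |Ψ(x)|² dx.
Since A² = 1/(d), this is the region integral divided by the full normalization integral.
Both integrals are even about x = 0, so only the x ≥ 0 halves are needed (the factors of 2 cancel). Let u = x/d; then A² and the length scale cancel, so P = ∫_{0}^{0.56} e^(-2·u) du ÷ ∫_{0}^{∞} e^(-2·u) du.
An antiderivative of e^(-2·u) is -e^(-2·u)/2; evaluating from 0 to 0.56 gives 1/2 - e^(-28/25)/2, while the full integral is 1/2.
This works out to P = 0.6737.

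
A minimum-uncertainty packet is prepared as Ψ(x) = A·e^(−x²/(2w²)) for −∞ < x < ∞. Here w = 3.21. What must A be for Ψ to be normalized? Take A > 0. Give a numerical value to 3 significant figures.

We need A² ∫|f|² dx = 1, taking the integral from −∞ to ∞.
∫|Ψ|² dx = A²·(√(π)·w).
Substituting w = 3.21 gives A² = 0.1758, so A = 0.4192.

A ≈ 0.419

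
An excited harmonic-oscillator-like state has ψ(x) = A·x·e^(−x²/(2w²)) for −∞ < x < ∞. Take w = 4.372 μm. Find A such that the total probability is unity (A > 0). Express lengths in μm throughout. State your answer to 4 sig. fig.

Require ∫ |ψ|² dx = 1 over the whole domain.
Using the Gaussian integral ∫_{−∞}^{∞} e^(−αx²) dx = √(π/α), the integral (without the A² prefactor) comes out to √(π)·w^3/2.
Substituting w = 4.372 gives A² = 0.013503, so A = 0.11620.

A ≈ 0.1162 μm^(-3/2)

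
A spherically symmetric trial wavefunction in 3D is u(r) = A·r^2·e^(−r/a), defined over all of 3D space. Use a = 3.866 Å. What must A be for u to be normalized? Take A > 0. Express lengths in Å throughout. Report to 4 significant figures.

A ≈ 0.001047 Å^(-7/2)

We need A² ∫|f|² 4πr² dr = 1, taking the integral from 0 to ∞.
The integral (without the A² prefactor) comes out to 45·π·a^7/2.
Hence A² = 1/[45·π·a^7/2].
Substituting a = 3.866 gives A² = 0.0000010961, so A = 0.0010469.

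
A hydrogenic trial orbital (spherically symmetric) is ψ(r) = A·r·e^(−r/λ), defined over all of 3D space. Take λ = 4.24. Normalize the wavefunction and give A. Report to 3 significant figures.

A ≈ 0.00880

The normalization condition is ∫|ψ|² 4πr² dr = 1 from 0 to ∞.
Recall ∫₀^∞ r^m e^(−r/β) dr = m!·β^(m+1), with ψ = A·r·e^(−r/λ), the integral evaluates to A²·[3·π·λ^5].
So A² = (3·π·λ^5)^(−1).
Substituting λ = 4.24 gives A² = 0.00007743, so A = 0.008799.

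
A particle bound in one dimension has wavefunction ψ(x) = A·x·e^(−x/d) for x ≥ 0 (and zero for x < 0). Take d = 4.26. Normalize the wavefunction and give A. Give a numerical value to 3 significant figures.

The normalization condition is ∫|ψ|² dx = 1 from 0 to ∞.
With ∫₀^∞ x^2 e^(−αx) dx = 2!/α^3, with ψ = A·x·e^(−x/d), the integral evaluates to A²·[d^3/4].
Hence A² = 1/[d^3/4].
Substituting d = 4.26 gives A² = 0.05174, so A = 0.2275.

A ≈ 0.227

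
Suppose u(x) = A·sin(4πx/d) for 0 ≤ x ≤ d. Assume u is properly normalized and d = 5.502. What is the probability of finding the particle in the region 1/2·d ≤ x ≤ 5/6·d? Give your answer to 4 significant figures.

The probability is P = ∫ |u|² dx over [1/2·d, 5/6·d].
Since A² = 1/(d/2), this is the region integral divided by the full normalization integral.
In terms of t = x/d (A² and the length scale cancel between numerator and denominator), P = [∫_{1/2}^{5/6} sin(4·π·t)^2 dt] / [∫_{0}^{1} sin(4·π·t)^2 dt].
With ∫ sin(4·π·t)^2 dt = t/2 - sin(4·π·t)·cos(4·π·t)/(8·π) + C, the region integral is -√(3)/(32·π) + 1/6 and the full one is 1/2.
This works out to P = (-√(3)/16 + π/3)/π.

P ≈ 0.2989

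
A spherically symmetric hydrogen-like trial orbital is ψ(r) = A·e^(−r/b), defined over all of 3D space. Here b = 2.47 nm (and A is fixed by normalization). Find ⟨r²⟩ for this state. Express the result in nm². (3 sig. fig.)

⟨r^2⟩ ≈ 18.3 nm^2

By definition ⟨r²⟩ = ∫ r^2 |ψ(r)|² 4πr² dr.
Evaluating both integrals, ⟨r²⟩ = 3·b^2.
Putting b = 2.47 gives 18.30.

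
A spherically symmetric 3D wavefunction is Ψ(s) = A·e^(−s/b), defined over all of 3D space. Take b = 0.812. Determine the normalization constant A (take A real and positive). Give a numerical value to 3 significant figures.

Normalization requires ∫|Ψ|² 4πs² ds = 1, integrated from 0 to ∞.
The integral (without the A² prefactor) comes out to π·b^3.
Setting this equal to 1 gives A² = 1/(π·b^3).
With b = 0.812: A² = 0.5945 and A = 0.7711.

A ≈ 0.771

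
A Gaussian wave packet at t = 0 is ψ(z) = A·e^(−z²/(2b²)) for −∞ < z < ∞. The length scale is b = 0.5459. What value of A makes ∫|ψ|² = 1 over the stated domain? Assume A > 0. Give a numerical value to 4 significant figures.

A ≈ 1.017

Normalization requires ∫|ψ|² dz = 1, integrated from −∞ to ∞.
∫|ψ|² dz = A²·(√(π)·b).
Hence A² = 1/[√(π)·b].
With b = 0.5459: A² = 1.0335 and A = 1.0166.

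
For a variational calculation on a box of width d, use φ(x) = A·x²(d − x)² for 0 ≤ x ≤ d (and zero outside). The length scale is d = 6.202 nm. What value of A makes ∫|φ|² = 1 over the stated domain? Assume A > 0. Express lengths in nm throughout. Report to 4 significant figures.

A ≈ 0.006812 nm^(-9/2)

The normalization condition is ∫|φ|² dx = 1 from 0 to d.
∫|φ|² dx = A²·(d^9/630).
So A² = (d^9/630)^(−1).
Substituting d = 6.202 gives A² = 0.000046404, so A = 0.0068120.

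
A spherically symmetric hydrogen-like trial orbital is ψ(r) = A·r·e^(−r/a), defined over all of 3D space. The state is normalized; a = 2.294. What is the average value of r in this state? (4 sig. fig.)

⟨r⟩ ≈ 5.735

The expectation value is the |ψ|²-weighted average of r: ∫ r|ψ|² 4πr² dr.
Since the A² factors cancel between numerator and denominator, ⟨r⟩ = 5·a/2.
Putting a = 2.294 gives 5.7350.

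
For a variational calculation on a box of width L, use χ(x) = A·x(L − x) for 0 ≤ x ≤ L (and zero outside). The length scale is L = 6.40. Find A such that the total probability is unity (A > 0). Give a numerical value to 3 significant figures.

A ≈ 0.0529

Normalization requires ∫|χ|² dx = 1, integrated from 0 to L.
Expanding the polynomial and integrating term by term, carrying out the integral gives A² · L^5/30.
So A² = (L^5/30)^(−1).
Substituting L = 6.40 gives A² = 0.002794, so A = 0.05286.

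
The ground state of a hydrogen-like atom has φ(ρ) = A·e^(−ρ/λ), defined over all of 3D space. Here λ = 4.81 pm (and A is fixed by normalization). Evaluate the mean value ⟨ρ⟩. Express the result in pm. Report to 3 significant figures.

⟨ρ⟩ = ∫ ρ |φ|² 4πρ² dρ over the full domain.
Using ∫₀^∞ ρⁿ e^(−αρ) dρ = n!/αⁿ⁺¹, evaluating both integrals, ⟨ρ⟩ = 3·λ/2.
Putting λ = 4.81 gives 7.215.

⟨ρ⟩ ≈ 7.22 pm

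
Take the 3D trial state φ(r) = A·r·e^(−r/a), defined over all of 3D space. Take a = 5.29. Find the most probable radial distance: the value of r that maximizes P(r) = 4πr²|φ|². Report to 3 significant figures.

Differentiate P(r) = 4πr²|φ|² with respect to r and set to zero.
Solving yields r = 2·a.
With a = 5.29, the most probable radial distance is 10.58.

r ≈ 10.6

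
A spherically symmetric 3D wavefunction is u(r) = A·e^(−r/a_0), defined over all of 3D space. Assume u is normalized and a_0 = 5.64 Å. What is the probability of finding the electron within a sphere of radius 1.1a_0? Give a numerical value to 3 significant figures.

P ≈ 0.377

Integrate the radial probability density 4πr²|u|² over r ≤ 1.1a_0.
Normalization gives A² = 1/(π·a_0^3).
Let t = r/a_0; then A², 4π and the length scale all cancel, so P = ∫_{0}^{1.1} t^2·e^(-2·t) dt ÷ ∫_{0}^{∞} t^2·e^(-2·t) dt.
An antiderivative of t^2·e^(-2·t) is -(2·t^2 + 2·t + 1)·e^(-2·t)/4; evaluating from 0 to 1.1 gives 1/4 - 281·e^(-11/5)/200, while the full integral is 1/4.
The region integral divided by the full integral gives P = 0.3773.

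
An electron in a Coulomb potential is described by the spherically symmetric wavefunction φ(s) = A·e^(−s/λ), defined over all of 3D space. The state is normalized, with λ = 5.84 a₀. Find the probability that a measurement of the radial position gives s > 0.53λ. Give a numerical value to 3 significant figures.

P ≈ 0.908

Integrate the radial probability density 4πs²|φ|² over s > 0.53λ.
A² is fixed by ∫₀^∞ 4πs²|φ|² ds = 1, i.e. A² = (π·λ^3)^(−1).
Substituting u = s/λ, A², 4π and the length scale all cancel in the ratio: P = ∫_{0.53}^{∞} u^2·e^(-2·u) du / ∫_{0}^{∞} u^2·e^(-2·u) du.
Using ∫ u^2·e^(-2·u) du = -(2·u^2 + 2·u + 1)·e^(-2·u)/4, the numerator is ≈ 0.22708 and the denominator is 1/4.
The region integral divided by the full integral gives P = 0.9083.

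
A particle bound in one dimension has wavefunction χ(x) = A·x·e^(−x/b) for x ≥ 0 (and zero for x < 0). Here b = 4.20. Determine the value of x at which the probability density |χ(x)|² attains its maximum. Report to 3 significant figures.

x ≈ 4.20

Set d/dx [|χ(x)|²] = 0 and solve for x > 0.
Solving yields x = b.
With b = 4.20, the most probable position is 4.200.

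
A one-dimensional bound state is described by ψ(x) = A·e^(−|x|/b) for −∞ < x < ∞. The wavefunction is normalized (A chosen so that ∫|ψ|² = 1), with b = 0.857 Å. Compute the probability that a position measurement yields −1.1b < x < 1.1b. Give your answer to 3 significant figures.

P ≈ 0.889

The probability is P = ∫ |ψ|² dx over [−1.1b, 1.1b].
Since A² = 1/(b), this is the region integral divided by the full normalization integral.
By symmetry take twice the x ≥ 0 contribution in numerator and denominator; the 2's cancel. Let u = x/b; then A² and the length scale cancel, so P = ∫_{0}^{1.1} e^(-2·u) du ÷ ∫_{0}^{∞} e^(-2·u) du.
Using ∫ e^(-2·u) du = -e^(-2·u)/2, the numerator is 1/2 - e^(-11/5)/2 and the denominator is 1/2.
This works out to P = 0.8892.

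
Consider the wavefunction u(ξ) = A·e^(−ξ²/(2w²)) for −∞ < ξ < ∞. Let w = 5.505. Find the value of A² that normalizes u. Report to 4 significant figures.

Require ∫ |u|² dξ = 1 over the whole domain.
With ∫_{−∞}^{∞} ξ^(2m) e^(−αξ²) dξ = (2m−1)!!·√π / (2^m α^(m+1/2)), ∫|u|² dξ = A²·(√(π)·w).
So A² = (√(π)·w)^(−1).
Substituting w = 5.505 gives A² = 0.10249, so A = 0.32014.

A^2 ≈ 0.1025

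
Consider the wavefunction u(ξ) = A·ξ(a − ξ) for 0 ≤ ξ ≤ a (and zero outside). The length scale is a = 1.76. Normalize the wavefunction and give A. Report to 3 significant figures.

A ≈ 1.33

Require ∫ |u|² dξ = 1 over the whole domain.
Expanding the polynomial and integrating term by term, ∫|u|² dξ = A²·(a^5/30).
With a = 1.76: A² = 1.776 and A = 1.333.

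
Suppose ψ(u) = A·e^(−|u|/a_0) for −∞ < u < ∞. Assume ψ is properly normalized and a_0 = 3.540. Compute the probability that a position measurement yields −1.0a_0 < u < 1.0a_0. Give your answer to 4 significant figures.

The probability is P = ∫ |ψ|² du over [−1.0a_0, 1.0a_0].
The normalization integral ∫|ψ|²du over the whole domain equals a_0·A², and A² cancels in the ratio.
Both integrals are even about u = 0, so only the u ≥ 0 halves are needed (the factors of 2 cancel). Substituting t = u/a_0, A² and the length scale cancel in the ratio: P = ∫_{0}^{1.0} e^(-2·t) dt / ∫_{0}^{∞} e^(-2·t) dt.
Using ∫ e^(-2·t) dt = -e^(-2·t)/2, the numerator is 1/2 - e^(-2)/2 and the denominator is 1/2.
The result is P = 0.86466.

P ≈ 0.8647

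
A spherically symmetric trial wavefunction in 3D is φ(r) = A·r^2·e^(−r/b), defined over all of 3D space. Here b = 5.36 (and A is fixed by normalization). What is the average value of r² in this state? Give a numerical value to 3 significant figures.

⟨r²⟩ = ∫ r^2 |φ|² 4πr² dr over the full domain.
Evaluating both integrals, ⟨r²⟩ = 14·b^2.
With b = 5.36, ⟨r^2⟩ = 402.2.

⟨r^2⟩ ≈ 402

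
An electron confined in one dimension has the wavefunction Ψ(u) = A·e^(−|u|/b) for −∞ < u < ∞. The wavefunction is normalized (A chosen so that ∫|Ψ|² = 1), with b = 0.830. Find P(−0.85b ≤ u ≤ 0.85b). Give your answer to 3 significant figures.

The probability is P = ∫ |Ψ|² du over [−0.85b, 0.85b].
The normalization integral ∫|Ψ|²du over the whole domain equals b·A², and A² cancels in the ratio.
By symmetry take twice the u ≥ 0 contribution in numerator and denominator; the 2's cancel. Substituting t = u/b, A² and the length scale cancel in the ratio: P = ∫_{0}^{0.85} e^(-2·t) dt / ∫_{0}^{∞} e^(-2·t) dt.
With ∫ e^(-2·t) dt = -e^(-2·t)/2 + C, the region integral is 1/2 - e^(-17/10)/2 and the full one is 1/2.
Evaluating gives P = 0.8173.

P ≈ 0.817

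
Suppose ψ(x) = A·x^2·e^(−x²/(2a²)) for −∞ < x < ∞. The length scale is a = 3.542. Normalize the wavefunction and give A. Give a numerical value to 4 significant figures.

Normalization requires ∫|ψ|² dx = 1, integrated from −∞ to ∞.
Using the Gaussian integral ∫_{−∞}^{∞} e^(−αx²) dx = √(π/α), with ψ = A·x^2·e^(−x²/(2a²)), the integral evaluates to A²·[3·√(π)·a^5/4].
With a = 3.542: A² = 0.0013493 and A = 0.036733.

A ≈ 0.03673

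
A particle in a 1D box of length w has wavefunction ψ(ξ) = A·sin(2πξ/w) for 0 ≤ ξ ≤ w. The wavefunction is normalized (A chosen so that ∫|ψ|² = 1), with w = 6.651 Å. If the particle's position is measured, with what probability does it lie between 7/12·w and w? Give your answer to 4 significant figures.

P ≈ 0.4856

The probability is P = ∫ |ψ|² dξ over [7/12·w, w].
With A² fixed by ∫|ψ|² = 1, i.e. A² = (w/2)^(−1), substitute and integrate.
Substituting u = ξ/w, A² and the length scale cancel in the ratio: P = ∫_{7/12}^{1} sin(2·π·u)^2 du / ∫_{0}^{1} sin(2·π·u)^2 du.
Using ∫ sin(2·π·u)^2 du = u/2 - sin(4·π·u)/(8·π), the numerator is √(3)/(16·π) + 5/24 and the denominator is 1/2.
Evaluating gives P = √(3)/(8·π) + 5/12.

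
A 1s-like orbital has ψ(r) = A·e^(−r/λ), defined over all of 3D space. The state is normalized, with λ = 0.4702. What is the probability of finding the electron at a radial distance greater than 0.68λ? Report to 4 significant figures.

Integrate the radial probability density 4πr²|ψ|² over r > 0.68λ.
The full normalization integral is A²·[π·λ^3] = 1, fixing A².
Let u = r/λ; then A², 4π and the length scale all cancel, so P = ∫_{0.68}^{∞} u^2·e^(-2·u) du ÷ ∫_{0}^{∞} u^2·e^(-2·u) du.
With ∫ u^2·e^(-2·u) du = -(2·u^2 + 2·u + 1)·e^(-2·u)/4 + C, the region integral is 2053·e^(-34/25)/2500 and the full one is 1/4.
Taking the ratio yields P = 0.84308.

P ≈ 0.8431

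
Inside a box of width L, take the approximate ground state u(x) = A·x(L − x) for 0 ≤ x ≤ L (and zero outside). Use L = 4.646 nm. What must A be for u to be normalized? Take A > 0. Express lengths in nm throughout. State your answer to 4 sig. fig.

Normalization requires ∫|u|² dx = 1, integrated from 0 to L.
Expanding the polynomial and integrating term by term, with u = A·x(L − x), the integral evaluates to A²·[L^5/30].
Hence A² = 1/[L^5/30].
Plugging in L = 4.646 yields A = 0.11772.

A ≈ 0.1177 nm^(-5/2)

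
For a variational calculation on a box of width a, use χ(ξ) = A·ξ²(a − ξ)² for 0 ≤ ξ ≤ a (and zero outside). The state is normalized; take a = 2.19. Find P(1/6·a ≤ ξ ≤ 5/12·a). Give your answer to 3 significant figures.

P ≈ 0.293

P = ∫_{1/6·a}^{5/12·a} |χ(ξ)|² dξ.
With A² fixed by ∫|χ|² = 1, i.e. A² = (a^9/630)^(−1), substitute and integrate.
Substituting u = ξ/a, A² and the length scale cancel in the ratio: P = ∫_{1/6}^{5/12} u^4·(1 - u)^4 du / ∫_{0}^{1} u^4·(1 - u)^4 du.
An antiderivative of u^4·(1 - u)^4 is u^5·(70·u^4 - 315·u^3 + 540·u^2 - 420·u + 126)/630; evaluating from 1/6 to 5/12 gives ≈ 0.00046568, while the full integral is 1/630.
The result is P = 0.2934.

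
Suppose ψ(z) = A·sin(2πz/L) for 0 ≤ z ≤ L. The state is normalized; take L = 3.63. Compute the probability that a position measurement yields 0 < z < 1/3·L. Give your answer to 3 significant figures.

P ≈ 0.402

The probability is P = ∫ |ψ|² dz over [0, 1/3·L].
With A² fixed by ∫|ψ|² = 1, i.e. A² = (L/2)^(−1), substitute and integrate.
In terms of u = z/L (A² and the length scale cancel between numerator and denominator), P = [∫_{0}^{1/3} sin(2·π·u)^2 du] / [∫_{0}^{1} sin(2·π·u)^2 du].
Using ∫ sin(2·π·u)^2 du = u/2 - sin(4·π·u)/(8·π), the numerator is √(3)/(16·π) + 1/6 and the denominator is 1/2.
Evaluating gives P = (√(3)/8 + π/3)/π.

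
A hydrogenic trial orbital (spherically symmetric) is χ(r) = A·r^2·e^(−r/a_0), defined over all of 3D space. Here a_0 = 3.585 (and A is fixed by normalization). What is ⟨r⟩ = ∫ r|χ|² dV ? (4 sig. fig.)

⟨r⟩ ≈ 12.55

The expectation value is the |χ|²-weighted average of r: ∫ r|χ|² 4πr² dr.
Evaluating both integrals, ⟨r⟩ = 7·a_0/2.
With a_0 = 3.585, ⟨r⟩ = 12.548.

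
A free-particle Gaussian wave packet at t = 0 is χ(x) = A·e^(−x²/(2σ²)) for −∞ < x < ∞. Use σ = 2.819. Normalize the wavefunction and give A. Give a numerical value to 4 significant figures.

A ≈ 0.4474

Normalization requires ∫|χ|² dx = 1, integrated from −∞ to ∞.
Differentiating ∫e^(−αx²) dx = √(π/α) under α to get the higher moments, with χ = A·e^(−x²/(2σ²)), the integral evaluates to A²·[√(π)·σ].
So A² = (√(π)·σ)^(−1).
Plugging in σ = 2.819 yields A = 0.44737.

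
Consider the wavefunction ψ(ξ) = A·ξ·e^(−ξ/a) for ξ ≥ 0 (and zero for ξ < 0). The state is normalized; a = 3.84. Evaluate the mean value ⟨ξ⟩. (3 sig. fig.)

By definition ⟨ξ⟩ = ∫ ξ |ψ(ξ)|² dξ.
Using ∫₀^∞ ξⁿ e^(−αξ) dξ = n!/αⁿ⁺¹, since the A² factors cancel between numerator and denominator, ⟨ξ⟩ = 3·a/2.
Putting a = 3.84 gives 5.760.

⟨ξ⟩ ≈ 5.76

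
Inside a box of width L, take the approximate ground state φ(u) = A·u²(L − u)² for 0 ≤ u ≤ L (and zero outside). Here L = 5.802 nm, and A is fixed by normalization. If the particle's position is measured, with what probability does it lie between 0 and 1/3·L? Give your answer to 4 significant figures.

P ≈ 0.1448

P = ∫_{0}^{1/3·L} |φ(u)|² du.
The normalization integral ∫|φ|²du over the whole domain equals L^9/630·A², and A² cancels in the ratio.
Substituting t = u/L, A² and the length scale cancel in the ratio: P = ∫_{0}^{1/3} t^4·(1 - t)^4 dt / ∫_{0}^{1} t^4·(1 - t)^4 dt.
Using ∫ t^4·(1 - t)^4 dt = t^5·(70·t^4 - 315·t^3 + 540·t^2 - 420·t + 126)/630, the numerator is ≈ 0.000229914 and the denominator is 1/630.
This works out to P = 0.14485.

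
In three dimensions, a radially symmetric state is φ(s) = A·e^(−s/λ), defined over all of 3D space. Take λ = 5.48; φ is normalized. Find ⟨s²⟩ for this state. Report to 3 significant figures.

The expectation value is the |φ|²-weighted average of s^2: ∫ s^2|φ|² 4πs² ds.
Since the A² factors cancel between numerator and denominator, ⟨s²⟩ = 3·λ^2.
With λ = 5.48, ⟨s^2⟩ = 90.09.

⟨s^2⟩ ≈ 90.1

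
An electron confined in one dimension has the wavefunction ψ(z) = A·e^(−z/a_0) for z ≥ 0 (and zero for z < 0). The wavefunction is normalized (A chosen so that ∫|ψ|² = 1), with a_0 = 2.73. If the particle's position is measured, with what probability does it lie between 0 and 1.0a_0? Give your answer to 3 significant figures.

P ≈ 0.865

|ψ|² is the probability density, so P = ∫_{0}^{1.0a_0} |ψ|² dz.
With A² fixed by ∫|ψ|² = 1, i.e. A² = (a_0/2)^(−1), substitute and integrate.
Let u = z/a_0; then A² and the length scale cancel, so P = ∫_{0}^{1.0} e^(-2·u) du ÷ ∫_{0}^{∞} e^(-2·u) du.
Using ∫ e^(-2·u) du = -e^(-2·u)/2, the numerator is 1/2 - e^(-2)/2 and the denominator is 1/2.
Evaluating gives P = 0.8647.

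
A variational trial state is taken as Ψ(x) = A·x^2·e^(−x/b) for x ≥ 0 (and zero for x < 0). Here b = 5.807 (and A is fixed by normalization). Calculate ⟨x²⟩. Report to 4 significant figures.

⟨x²⟩ = ∫ x^2 |Ψ|² dx over the full domain.
Since the A² factors cancel between numerator and denominator, ⟨x²⟩ = 15·b^2/2.
Putting b = 5.807 gives 252.91.

⟨x^2⟩ ≈ 252.9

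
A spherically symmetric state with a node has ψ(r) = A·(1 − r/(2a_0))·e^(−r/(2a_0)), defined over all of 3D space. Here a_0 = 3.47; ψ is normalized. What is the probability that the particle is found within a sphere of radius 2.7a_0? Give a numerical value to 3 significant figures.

Integrate the radial probability density 4πr²|ψ|² over r ≤ 2.7a_0.
A² is fixed by ∫₀^∞ 4πr²|ψ|² dr = 1, i.e. A² = (8·π·a_0^3)^(−1).
Substituting u = r/a_0, A², 4π and the length scale all cancel in the ratio: P = ∫_{0}^{2.7} u^2·(1 - u/2)^2·e^(-u) du / ∫_{0}^{∞} u^2·(1 - u/2)^2·e^(-u) du.
With ∫ u^2·(1 - u/2)^2·e^(-u) du = -(u^4/4 + u^2 + 2·u + 2)·e^(-u) + C, the region integral is ≈ 0.11986 and the full one is 2.
Taking the ratio yields P = 0.05993.

P ≈ 0.0599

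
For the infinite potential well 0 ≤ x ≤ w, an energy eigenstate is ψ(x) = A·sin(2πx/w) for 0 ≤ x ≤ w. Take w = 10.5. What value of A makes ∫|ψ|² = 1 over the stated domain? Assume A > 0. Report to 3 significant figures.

Normalization requires ∫|ψ|² dx = 1, integrated from 0 to w.
Carrying out the integral gives A² · w/2.
So A² = (w/2)^(−1).
Plugging in w = 10.5 yields A = 0.4364.

A ≈ 0.436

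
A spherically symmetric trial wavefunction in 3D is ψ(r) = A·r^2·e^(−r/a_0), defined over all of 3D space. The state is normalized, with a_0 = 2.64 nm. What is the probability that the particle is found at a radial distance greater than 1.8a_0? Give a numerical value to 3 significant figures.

P ≈ 0.927

P = ∫ |ψ|² 4πr² dr over r > 1.8a_0.
A² is fixed by ∫₀^∞ 4πr²|ψ|² dr = 1, i.e. A² = (45·π·a_0^7/2)^(−1).
Let u = r/a_0; then A², 4π and the length scale all cancel, so P = ∫_{1.8}^{∞} u^6·e^(-2·u) du ÷ ∫_{0}^{∞} u^6·e^(-2·u) du.
Using ∫ u^6·e^(-2·u) du = -(4·u^6 + 12·u^5 + 30·u^4 + 60·u^3 + 90·u^2 + 90·u + 45)·e^(-2·u)/8, the numerator is ≈ 5.2128 and the denominator is 45/8.
This evaluates to P = 0.9267.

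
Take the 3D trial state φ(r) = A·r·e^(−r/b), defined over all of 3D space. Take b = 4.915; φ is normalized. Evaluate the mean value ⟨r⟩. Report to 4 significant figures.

⟨r⟩ ≈ 12.29

⟨r⟩ = ∫ r |φ|² 4πr² dr over the full domain.
Using ∫₀^∞ rⁿ e^(−αr) dr = n!/αⁿ⁺¹, the ratio of the moment integral to the normalization integral gives ⟨r⟩ = 5·b/2.
With b = 4.915, ⟨r⟩ = 12.288.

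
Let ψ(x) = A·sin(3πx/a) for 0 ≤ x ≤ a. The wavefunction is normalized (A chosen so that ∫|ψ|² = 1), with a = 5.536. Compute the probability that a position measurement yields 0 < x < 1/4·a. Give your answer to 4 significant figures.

The probability is P = ∫ |ψ|² dx over [0, 1/4·a].
The normalization integral ∫|ψ|²dx over the whole domain equals a/2·A², and A² cancels in the ratio.
In terms of u = x/a (A² and the length scale cancel between numerator and denominator), P = [∫_{0}^{1/4} sin(3·π·u)^2 du] / [∫_{0}^{1} sin(3·π·u)^2 du].
Using ∫ sin(3·π·u)^2 du = u/2 - sin(6·π·u)/(12·π), the numerator is 1/(12·π) + 1/8 and the denominator is 1/2.
Evaluating gives P = (2 + 3·π)/(12·π).

P ≈ 0.3031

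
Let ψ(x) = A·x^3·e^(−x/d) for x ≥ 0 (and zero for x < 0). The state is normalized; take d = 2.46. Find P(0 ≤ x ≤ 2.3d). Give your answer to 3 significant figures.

P ≈ 0.182

The probability is P = ∫ |ψ|² dx over [0, 2.3d].
With A² fixed by ∫|ψ|² = 1, i.e. A² = (45·d^7/8)^(−1), substitute and integrate.
Substituting u = x/d, A² and the length scale cancel in the ratio: P = ∫_{0}^{2.3} u^6·e^(-2·u) du / ∫_{0}^{∞} u^6·e^(-2·u) du.
Using ∫ u^6·e^(-2·u) du = -(4·u^6 + 12·u^5 + 30·u^4 + 60·u^3 + 90·u^2 + 90·u + 45)·e^(-2·u)/8, the numerator is ≈ 1.0236 and the denominator is 45/8.
Taking the ratio, P = 0.1820.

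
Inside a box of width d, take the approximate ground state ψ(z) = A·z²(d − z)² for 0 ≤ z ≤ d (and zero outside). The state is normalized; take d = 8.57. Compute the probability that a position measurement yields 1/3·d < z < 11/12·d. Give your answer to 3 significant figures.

The probability is P = ∫ |ψ|² dz over [1/3·d, 11/12·d].
With A² fixed by ∫|ψ|² = 1, i.e. A² = (d^9/630)^(−1), substitute and integrate.
In terms of u = z/d (A² and the length scale cancel between numerator and denominator), P = [∫_{1/3}^{11/12} u^4·(1 - u)^4 du] / [∫_{0}^{1} u^4·(1 - u)^4 du].
With ∫ u^4·(1 - u)^4 du = u^5·(70·u^4 - 315·u^3 + 540·u^2 - 420·u + 126)/630 + C, the region integral is ≈ 0.0013568 and the full one is 1/630.
This works out to P = 0.8548.

P ≈ 0.855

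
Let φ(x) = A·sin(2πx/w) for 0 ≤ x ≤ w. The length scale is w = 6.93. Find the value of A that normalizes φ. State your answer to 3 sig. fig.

A ≈ 0.537

Require ∫ |φ|² dx = 1 over the whole domain.
With ∫₀^w sin²(nπx/w) dx = w/2, with φ = A·sin(2πx/w), the integral evaluates to A²·[w/2].
So A² = (w/2)^(−1).
Substituting w = 6.93 gives A² = 0.2886, so A = 0.5372.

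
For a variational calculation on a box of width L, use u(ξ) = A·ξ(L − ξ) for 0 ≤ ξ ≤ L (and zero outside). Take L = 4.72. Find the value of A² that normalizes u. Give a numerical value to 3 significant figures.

Require ∫ |u|² dξ = 1 over the whole domain.
Expanding the polynomial and integrating term by term, carrying out the integral gives A² · L^5/30.
Plugging in L = 4.72 yields A = 0.1132.

A^2 ≈ 0.0128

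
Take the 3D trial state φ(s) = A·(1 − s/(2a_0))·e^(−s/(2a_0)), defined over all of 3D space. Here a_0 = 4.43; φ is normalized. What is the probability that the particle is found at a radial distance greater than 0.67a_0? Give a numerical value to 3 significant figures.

P ≈ 0.982

Integrate the radial probability density 4πs²|φ|² over s > 0.67a_0.
A² is fixed by ∫₀^∞ 4πs²|φ|² ds = 1, i.e. A² = (8·π·a_0^3)^(−1).
Let u = s/a_0; then A², 4π and the length scale all cancel, so P = ∫_{0.67}^{∞} u^2·(1 - u/2)^2·e^(-u) du ÷ ∫_{0}^{∞} u^2·(1 - u/2)^2·e^(-u) du.
An antiderivative of u^2·(1 - u/2)^2·e^(-u) is -(u^4/4 + u^2 + 2·u + 2)·e^(-u); evaluating from 0.67 to ∞ gives ≈ 1.9646, while the full integral is 2.
Taking the ratio yields P = 0.9823.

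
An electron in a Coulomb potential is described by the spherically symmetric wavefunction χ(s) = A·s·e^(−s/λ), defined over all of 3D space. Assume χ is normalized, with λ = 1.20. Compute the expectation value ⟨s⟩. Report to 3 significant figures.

By definition ⟨s⟩ = ∫ s |χ(s)|² 4πs² ds.
Using ∫₀^∞ sⁿ e^(−αs) ds = n!/αⁿ⁺¹, the ratio of the moment integral to the normalization integral gives ⟨s⟩ = 5·λ/2.
With λ = 1.20, ⟨s⟩ = 3.000.

⟨s⟩ ≈ 3.00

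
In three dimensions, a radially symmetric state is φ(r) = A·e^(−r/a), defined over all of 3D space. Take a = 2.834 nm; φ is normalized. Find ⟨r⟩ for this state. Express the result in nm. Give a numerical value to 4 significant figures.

⟨r⟩ ≈ 4.251 nm

The expectation value is the |φ|²-weighted average of r: ∫ r|φ|² 4πr² dr.
The ratio of the moment integral to the normalization integral gives ⟨r⟩ = 3·a/2.
With a = 2.834, ⟨r⟩ = 4.2510.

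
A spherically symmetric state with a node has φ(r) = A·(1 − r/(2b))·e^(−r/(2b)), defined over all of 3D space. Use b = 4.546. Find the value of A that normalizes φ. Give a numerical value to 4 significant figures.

A ≈ 0.02058

Normalization requires ∫|φ|² 4πr² dr = 1, integrated from 0 to ∞.
In 3D with spherical symmetry the volume element is 4πr² dr.
Carrying out the integral gives A² · 8·π·b^3.
Setting this equal to 1 gives A² = 1/(8·π·b^3).
Substituting b = 4.546 gives A² = 0.00042352, so A = 0.020580.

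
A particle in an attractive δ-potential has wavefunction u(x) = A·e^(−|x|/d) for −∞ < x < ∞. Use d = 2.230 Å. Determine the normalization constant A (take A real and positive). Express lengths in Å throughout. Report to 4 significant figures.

A ≈ 0.6696 Å^(-1/2)

We need A² ∫|f|² dx = 1, taking the integral from −∞ to ∞.
Using ∫₀^∞ xⁿ e^(−αx) dx = n!/αⁿ⁺¹, carrying out the integral gives A² · d.
Setting this equal to 1 gives A² = 1/(d).
With d = 2.230: A² = 0.44843 and A = 0.66965.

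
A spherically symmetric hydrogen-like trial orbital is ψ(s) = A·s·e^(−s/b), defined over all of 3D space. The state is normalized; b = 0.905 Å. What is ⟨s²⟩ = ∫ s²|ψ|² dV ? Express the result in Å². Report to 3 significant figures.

⟨s^2⟩ ≈ 6.14 Å^2

By definition ⟨s²⟩ = ∫ s^2 |ψ(s)|² 4πs² ds.
With ∫₀^∞ s^6 e^(−αs) ds = 6!/α^7, the ratio of the moment integral to the normalization integral gives ⟨s²⟩ = 15·b^2/2.
Putting b = 0.905 gives 6.143.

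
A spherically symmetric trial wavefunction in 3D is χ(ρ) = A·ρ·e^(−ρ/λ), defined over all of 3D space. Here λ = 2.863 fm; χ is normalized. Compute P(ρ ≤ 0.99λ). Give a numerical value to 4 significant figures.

P ≈ 0.05087

With dV = 4πρ²dρ, the probability is ∫|χ|² dV over ρ ≤ 0.99λ.
The full normalization integral is A²·[3·π·λ^5] = 1, fixing A².
Let u = ρ/λ; then A², 4π and the length scale all cancel, so P = ∫_{0}^{0.99} u^4·e^(-2·u) du ÷ ∫_{0}^{∞} u^4·e^(-2·u) du.
An antiderivative of u^4·e^(-2·u) is -(u^4/2 + u^3 + 3·u^2/2 + 3·u/2 + 3/4)·e^(-2·u); evaluating from 0 to 0.99 gives ≈ 0.0381499, while the full integral is 3/4.
Taking the ratio yields P = 0.050867.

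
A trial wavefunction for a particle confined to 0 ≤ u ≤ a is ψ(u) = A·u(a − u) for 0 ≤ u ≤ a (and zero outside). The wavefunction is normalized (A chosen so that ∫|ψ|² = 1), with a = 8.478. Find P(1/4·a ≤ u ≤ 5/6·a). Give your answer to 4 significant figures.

P ≈ 0.8610

P = ∫_{1/4·a}^{5/6·a} |ψ(u)|² du.
With A² fixed by ∫|ψ|² = 1, i.e. A² = (a^5/30)^(−1), substitute and integrate.
Let t = u/a; then A² and the length scale cancel, so P = ∫_{1/4}^{5/6} t^2·(1 - t)^2 dt ÷ ∫_{0}^{1} t^2·(1 - t)^2 dt.
An antiderivative of t^2·(1 - t)^2 is t^3·(6·t^2 - 15·t + 10)/30; evaluating from 1/4 to 5/6 gives ≈ 0.0286997, while the full integral is 1/30.
The result is P = 0.86099.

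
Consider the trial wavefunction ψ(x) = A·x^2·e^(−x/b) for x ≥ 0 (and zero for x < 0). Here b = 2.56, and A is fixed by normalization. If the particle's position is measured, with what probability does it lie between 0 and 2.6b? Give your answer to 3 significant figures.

P ≈ 0.594

P = ∫_{0}^{2.6b} |ψ(x)|² dx.
With A² fixed by ∫|ψ|² = 1, i.e. A² = (3·b^5/4)^(−1), substitute and integrate.
Let u = x/b; then A² and the length scale cancel, so P = ∫_{0}^{2.6} u^4·e^(-2·u) du ÷ ∫_{0}^{∞} u^4·e^(-2·u) du.
An antiderivative of u^4·e^(-2·u) is -(u^4/2 + u^3 + 3·u^2/2 + 3·u/2 + 3/4)·e^(-2·u); evaluating from 0 to 2.6 gives ≈ 0.44540, while the full integral is 3/4.
This works out to P = 0.5939.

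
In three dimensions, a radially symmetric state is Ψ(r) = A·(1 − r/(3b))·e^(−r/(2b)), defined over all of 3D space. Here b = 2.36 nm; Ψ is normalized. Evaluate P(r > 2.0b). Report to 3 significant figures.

P ≈ 0.677

P = ∫ |Ψ|² 4πr² dr over r > 2.0b.
Normalization gives A² = 1/(8·π·b^3/3).
Let u = r/b; then A², 4π and the length scale all cancel, so P = ∫_{2.0}^{∞} u^2·(1 - u/3)^2·e^(-u) du ÷ ∫_{0}^{∞} u^2·(1 - u/3)^2·e^(-u) du.
With ∫ u^2·(1 - u/3)^2·e^(-u) du = (-u^4 + 2·u^3 - 3·u^2 - 6·u - 6)·e^(-u)/9 + C, the region integral is 10·e^(-2)/3 and the full one is 2/3.
Taking the ratio yields P = 0.6767.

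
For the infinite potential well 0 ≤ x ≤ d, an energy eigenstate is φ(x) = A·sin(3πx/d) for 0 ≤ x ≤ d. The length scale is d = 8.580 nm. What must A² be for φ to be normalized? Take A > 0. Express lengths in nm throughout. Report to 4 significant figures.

A^2 ≈ 0.2331 nm^(-1)

The normalization condition is ∫|φ|² dx = 1 from 0 to d.
With ∫₀^d sin²(nπx/d) dx = d/2, ∫|φ|² dx = A²·(d/2).
Plugging in d = 8.580 yields A = 0.48280.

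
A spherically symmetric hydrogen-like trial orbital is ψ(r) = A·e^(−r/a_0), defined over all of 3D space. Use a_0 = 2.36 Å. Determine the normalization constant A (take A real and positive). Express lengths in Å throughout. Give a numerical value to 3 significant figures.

A ≈ 0.156 Å^(-3/2)

Normalization requires ∫|ψ|² 4πr² dr = 1, integrated from 0 to ∞.
The angular integral contributes 4π, leaving ∫₀^∞ r²|ψ|² dr.
Recall ∫₀^∞ r^m e^(−r/β) dr = m!·β^(m+1), carrying out the integral gives A² · π·a_0^3.
Setting this equal to 1 gives A² = 1/(π·a_0^3).
With a_0 = 2.36: A² = 0.02422 and A = 0.1556.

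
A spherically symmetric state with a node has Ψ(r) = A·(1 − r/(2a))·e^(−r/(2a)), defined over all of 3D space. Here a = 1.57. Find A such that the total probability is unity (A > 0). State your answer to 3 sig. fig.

A ≈ 0.101

Require ∫ |Ψ|² 4πr² dr = 1 over the whole domain.
The angular integral contributes 4π, leaving ∫₀^∞ r²|Ψ|² dr.
With ∫₀^∞ r^4 e^(−αr) dr = 4!/α^5, ∫|Ψ|² 4πr² dr = A²·(8·π·a^3).
So A² = (8·π·a^3)^(−1).
Substituting a = 1.57 gives A² = 0.01028, so A = 0.1014.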